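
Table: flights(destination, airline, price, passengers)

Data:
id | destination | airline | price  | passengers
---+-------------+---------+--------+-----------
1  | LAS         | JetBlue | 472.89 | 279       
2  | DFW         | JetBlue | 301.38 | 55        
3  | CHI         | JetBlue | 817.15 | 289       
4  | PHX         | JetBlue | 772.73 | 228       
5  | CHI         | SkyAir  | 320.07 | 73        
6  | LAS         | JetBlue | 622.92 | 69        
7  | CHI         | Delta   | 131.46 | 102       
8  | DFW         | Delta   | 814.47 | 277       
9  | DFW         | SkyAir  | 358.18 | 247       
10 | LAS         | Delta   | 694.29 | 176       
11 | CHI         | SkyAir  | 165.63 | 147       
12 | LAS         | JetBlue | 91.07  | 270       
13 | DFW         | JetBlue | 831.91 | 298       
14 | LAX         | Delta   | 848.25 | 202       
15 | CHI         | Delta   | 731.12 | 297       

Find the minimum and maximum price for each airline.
SELECT airline, MIN(price), MAX(price)
FROM flights
GROUP BY airline

Result:
  Delta: min=131.46, max=848.25
  JetBlue: min=91.07, max=831.91
  SkyAir: min=165.63, max=358.18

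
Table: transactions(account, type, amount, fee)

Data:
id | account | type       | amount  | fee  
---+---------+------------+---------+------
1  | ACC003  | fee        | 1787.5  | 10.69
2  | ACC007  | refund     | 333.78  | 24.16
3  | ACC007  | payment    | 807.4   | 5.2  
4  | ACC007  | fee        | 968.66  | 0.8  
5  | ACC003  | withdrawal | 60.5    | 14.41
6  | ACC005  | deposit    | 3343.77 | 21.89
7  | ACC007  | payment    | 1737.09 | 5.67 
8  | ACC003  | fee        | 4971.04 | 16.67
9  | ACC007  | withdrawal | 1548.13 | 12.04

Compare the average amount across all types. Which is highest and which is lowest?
SELECT type, AVG(amount)
FROM transactions
GROUP BY type
ORDER BY AVG(amount)

All groups:
  refund: 333.78
  withdrawal: 804.32
  payment: 1272.25
  fee: 2575.73
  deposit: 3343.77

Highest: deposit (3343.77)
Lowest: refund (333.78)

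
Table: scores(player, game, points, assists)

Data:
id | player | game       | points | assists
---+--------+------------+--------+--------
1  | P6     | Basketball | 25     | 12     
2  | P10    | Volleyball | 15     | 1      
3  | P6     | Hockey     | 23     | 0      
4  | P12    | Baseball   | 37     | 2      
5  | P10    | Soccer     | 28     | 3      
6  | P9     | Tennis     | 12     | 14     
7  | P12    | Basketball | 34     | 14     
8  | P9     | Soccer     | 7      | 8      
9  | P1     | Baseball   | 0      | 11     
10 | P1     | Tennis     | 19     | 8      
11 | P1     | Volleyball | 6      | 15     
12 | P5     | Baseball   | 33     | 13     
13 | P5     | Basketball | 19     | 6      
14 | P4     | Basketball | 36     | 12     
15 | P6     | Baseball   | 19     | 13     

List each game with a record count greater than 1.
SELECT game, COUNT(*) as cnt
FROM scores
GROUP BY game
HAVING COUNT(*) > 1

Result:
  Baseball: 4
  Basketball: 4
  Soccer: 2
  Tennis: 2
  Volleyball: 2

Note: HAVING filters groups after aggregation, WHERE filters rows before.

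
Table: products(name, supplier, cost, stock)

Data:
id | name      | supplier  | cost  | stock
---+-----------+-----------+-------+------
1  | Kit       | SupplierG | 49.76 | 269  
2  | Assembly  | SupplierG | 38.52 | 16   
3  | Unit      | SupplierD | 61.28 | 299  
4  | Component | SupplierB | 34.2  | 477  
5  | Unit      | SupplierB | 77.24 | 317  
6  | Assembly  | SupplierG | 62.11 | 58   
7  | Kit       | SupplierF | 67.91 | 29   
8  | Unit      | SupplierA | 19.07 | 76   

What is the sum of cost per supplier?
SELECT supplier, SUM(cost) as result
FROM products
GROUP BY supplier

Result:
  SupplierA: 19.07
  SupplierB: 111.44
  SupplierD: 61.28
  SupplierF: 67.91
  SupplierG: 150.39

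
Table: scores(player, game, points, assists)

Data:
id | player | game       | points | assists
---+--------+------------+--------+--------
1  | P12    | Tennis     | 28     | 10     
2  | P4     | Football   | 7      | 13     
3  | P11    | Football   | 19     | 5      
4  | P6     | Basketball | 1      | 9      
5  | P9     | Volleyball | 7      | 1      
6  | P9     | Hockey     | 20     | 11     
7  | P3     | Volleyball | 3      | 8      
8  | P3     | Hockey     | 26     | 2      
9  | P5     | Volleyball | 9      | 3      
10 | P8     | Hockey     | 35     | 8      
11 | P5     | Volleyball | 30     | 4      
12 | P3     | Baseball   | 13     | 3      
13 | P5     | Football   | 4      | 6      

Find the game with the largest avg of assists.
SELECT game, AVG(assists) as val
FROM scores
GROUP BY game
ORDER BY val DESC
LIMIT 1

Result: Tennis with avg(assists) = 10.00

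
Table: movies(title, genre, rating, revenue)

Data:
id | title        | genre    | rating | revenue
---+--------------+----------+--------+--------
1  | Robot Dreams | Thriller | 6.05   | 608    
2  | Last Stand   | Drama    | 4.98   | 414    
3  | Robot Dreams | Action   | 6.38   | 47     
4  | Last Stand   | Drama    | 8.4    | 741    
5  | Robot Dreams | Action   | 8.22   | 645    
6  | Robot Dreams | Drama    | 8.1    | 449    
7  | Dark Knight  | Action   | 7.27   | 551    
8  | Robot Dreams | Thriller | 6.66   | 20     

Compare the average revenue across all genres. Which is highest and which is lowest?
SELECT genre, AVG(revenue)
FROM movies
GROUP BY genre
ORDER BY AVG(revenue)

All groups:
  Thriller: 314.00
  Action: 414.33
  Drama: 534.67

Highest: Drama (534.67)
Lowest: Thriller (314.00)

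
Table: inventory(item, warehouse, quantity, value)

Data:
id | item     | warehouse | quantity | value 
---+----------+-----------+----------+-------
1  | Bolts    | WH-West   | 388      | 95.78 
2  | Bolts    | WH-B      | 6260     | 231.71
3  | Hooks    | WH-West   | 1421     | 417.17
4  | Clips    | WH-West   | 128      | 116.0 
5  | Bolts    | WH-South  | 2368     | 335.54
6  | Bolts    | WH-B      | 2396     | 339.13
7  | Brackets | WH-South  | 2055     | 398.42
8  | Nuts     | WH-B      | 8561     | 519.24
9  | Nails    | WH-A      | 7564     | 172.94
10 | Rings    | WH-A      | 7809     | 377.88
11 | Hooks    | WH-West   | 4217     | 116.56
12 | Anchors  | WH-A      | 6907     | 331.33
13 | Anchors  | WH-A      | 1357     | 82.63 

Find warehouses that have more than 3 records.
SELECT warehouse, COUNT(*) as cnt
FROM inventory
GROUP BY warehouse
HAVING COUNT(*) > 3

Result:
  WH-A: 4
  WH-West: 4

Note: HAVING filters groups after aggregation, WHERE filters rows before.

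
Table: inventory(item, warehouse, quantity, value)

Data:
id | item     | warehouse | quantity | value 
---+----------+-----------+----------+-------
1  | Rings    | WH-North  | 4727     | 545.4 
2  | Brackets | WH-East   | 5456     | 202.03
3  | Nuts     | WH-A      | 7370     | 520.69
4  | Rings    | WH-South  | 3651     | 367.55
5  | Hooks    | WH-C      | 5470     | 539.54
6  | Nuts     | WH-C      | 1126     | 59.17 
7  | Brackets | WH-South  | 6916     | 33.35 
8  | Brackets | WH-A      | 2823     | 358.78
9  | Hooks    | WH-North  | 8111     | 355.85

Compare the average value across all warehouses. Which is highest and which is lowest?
SELECT warehouse, AVG(value)
FROM inventory
GROUP BY warehouse
ORDER BY AVG(value)

All groups:
  WH-South: 200.45
  WH-East: 202.03
  WH-C: 299.36
  WH-A: 439.74
  WH-North: 450.63

Highest: WH-North (450.63)
Lowest: WH-South (200.45)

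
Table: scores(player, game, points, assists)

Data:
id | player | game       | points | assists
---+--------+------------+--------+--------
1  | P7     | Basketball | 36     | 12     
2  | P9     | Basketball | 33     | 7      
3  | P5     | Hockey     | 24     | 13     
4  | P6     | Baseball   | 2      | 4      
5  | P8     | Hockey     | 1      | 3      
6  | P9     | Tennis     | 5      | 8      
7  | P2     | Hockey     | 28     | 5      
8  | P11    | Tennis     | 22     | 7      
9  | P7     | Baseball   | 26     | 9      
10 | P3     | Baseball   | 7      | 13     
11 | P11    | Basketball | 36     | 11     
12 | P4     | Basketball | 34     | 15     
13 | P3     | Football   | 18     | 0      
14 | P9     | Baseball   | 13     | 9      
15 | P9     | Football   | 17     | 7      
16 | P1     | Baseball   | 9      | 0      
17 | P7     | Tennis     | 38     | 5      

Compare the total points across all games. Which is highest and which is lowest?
SELECT game, SUM(points)
FROM scores
GROUP BY game
ORDER BY SUM(points)

All groups:
  Football: 35
  Hockey: 53
  Baseball: 57
  Tennis: 65
  Basketball: 139

Highest: Basketball (139)
Lowest: Football (35)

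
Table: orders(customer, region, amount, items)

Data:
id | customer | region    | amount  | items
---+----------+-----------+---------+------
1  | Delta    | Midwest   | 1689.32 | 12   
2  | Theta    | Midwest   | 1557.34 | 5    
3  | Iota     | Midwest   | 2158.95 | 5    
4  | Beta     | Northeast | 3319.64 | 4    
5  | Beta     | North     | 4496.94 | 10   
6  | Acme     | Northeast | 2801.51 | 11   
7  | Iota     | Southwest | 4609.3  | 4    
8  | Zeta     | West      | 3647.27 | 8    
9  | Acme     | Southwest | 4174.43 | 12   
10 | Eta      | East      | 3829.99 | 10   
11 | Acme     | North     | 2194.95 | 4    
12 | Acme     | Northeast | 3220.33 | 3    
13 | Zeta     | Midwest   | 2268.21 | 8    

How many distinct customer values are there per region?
SELECT region, COUNT(DISTINCT customer)
FROM orders
GROUP BY region

Result:
  East: 1 distinct
  Midwest: 4 distinct
  North: 2 distinct
  Northeast: 2 distinct
  Southwest: 2 distinct
  West: 1 distinct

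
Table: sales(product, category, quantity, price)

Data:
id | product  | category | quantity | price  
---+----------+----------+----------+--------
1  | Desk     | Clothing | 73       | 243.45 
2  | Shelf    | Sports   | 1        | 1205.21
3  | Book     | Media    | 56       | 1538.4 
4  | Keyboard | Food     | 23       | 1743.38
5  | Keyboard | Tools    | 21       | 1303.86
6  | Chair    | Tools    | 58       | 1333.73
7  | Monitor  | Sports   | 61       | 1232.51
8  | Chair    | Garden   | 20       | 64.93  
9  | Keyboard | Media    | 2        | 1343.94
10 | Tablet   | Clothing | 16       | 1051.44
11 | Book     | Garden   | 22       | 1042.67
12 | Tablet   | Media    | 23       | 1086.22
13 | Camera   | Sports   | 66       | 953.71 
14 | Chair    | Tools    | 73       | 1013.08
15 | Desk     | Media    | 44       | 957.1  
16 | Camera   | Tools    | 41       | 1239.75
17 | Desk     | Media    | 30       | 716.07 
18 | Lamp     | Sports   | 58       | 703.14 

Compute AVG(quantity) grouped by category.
SELECT category, AVG(quantity) as result
FROM sales
GROUP BY category

Result:
  Clothing: 44.50
  Food: 23.00
  Garden: 21.00
  Media: 31.00
  Sports: 46.50
  Tools: 48.25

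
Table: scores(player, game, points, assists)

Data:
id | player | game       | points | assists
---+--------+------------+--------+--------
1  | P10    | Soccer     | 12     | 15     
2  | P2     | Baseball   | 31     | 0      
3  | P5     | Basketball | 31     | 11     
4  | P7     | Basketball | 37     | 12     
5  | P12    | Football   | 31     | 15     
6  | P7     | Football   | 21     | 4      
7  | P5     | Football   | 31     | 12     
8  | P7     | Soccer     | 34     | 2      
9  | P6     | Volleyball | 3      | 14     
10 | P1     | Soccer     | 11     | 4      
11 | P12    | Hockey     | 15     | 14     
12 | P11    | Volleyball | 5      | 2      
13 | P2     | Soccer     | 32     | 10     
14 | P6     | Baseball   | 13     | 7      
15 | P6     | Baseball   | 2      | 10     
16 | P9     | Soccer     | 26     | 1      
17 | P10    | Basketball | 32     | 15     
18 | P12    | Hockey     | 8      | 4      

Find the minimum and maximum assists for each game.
SELECT game, MIN(assists), MAX(assists)
FROM scores
GROUP BY game

Result:
  Baseball: min=0, max=10
  Basketball: min=11, max=15
  Football: min=4, max=15
  Hockey: min=4, max=14
  Soccer: min=1, max=15
  Volleyball: min=2, max=14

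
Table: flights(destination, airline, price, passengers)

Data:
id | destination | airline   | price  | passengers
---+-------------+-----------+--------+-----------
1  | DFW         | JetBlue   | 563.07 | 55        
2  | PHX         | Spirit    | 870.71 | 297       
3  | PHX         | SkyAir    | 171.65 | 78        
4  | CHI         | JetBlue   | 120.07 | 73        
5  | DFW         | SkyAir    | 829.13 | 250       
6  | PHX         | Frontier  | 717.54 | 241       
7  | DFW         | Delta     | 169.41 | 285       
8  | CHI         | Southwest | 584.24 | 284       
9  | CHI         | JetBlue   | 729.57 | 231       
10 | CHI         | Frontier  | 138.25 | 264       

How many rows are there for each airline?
SELECT airline, COUNT(*) as count
FROM flights
GROUP BY airline

Result:
  Delta: 1
  Frontier: 2
  JetBlue: 3
  SkyAir: 2
  Southwest: 1
  Spirit: 1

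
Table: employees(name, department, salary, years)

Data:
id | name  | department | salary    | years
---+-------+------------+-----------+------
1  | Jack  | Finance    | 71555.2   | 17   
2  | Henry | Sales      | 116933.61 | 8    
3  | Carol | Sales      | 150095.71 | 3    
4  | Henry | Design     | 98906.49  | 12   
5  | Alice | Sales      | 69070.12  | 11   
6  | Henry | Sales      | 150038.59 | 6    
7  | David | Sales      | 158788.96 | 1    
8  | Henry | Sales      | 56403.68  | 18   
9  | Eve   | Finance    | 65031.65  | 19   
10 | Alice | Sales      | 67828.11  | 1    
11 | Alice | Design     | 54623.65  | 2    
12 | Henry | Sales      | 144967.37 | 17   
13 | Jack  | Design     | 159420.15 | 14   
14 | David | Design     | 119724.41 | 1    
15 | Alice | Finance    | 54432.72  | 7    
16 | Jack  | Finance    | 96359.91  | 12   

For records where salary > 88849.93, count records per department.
SELECT department, COUNT(*)
FROM employees
WHERE salary > 88849.93
GROUP BY department

Note: WHERE filters rows before grouping.

Result:
  Design: 3
  Finance: 1
  Sales: 5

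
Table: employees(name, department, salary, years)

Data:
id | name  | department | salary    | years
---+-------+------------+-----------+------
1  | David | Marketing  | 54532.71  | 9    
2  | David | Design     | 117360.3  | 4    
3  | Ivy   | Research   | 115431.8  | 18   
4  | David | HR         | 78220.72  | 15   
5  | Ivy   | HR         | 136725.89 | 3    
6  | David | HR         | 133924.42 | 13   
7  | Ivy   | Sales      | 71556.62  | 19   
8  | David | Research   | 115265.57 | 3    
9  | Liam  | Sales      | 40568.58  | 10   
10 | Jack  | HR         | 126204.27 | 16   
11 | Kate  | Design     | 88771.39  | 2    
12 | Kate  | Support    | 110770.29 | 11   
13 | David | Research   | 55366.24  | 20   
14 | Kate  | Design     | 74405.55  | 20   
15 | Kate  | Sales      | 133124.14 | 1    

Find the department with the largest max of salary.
SELECT department, MAX(salary) as val
FROM employees
GROUP BY department
ORDER BY val DESC
LIMIT 1

Result: HR with max(salary) = 136725.89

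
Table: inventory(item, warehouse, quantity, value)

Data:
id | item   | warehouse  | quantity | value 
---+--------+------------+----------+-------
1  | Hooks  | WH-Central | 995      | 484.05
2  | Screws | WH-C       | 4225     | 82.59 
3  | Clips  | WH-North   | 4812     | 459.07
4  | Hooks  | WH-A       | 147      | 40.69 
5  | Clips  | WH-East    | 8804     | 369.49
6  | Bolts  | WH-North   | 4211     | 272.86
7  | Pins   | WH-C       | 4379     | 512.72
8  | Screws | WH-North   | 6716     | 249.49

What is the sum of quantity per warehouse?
SELECT warehouse, SUM(quantity) as result
FROM inventory
GROUP BY warehouse

Result:
  WH-A: 147
  WH-C: 8604
  WH-Central: 995
  WH-East: 8804
  WH-North: 15739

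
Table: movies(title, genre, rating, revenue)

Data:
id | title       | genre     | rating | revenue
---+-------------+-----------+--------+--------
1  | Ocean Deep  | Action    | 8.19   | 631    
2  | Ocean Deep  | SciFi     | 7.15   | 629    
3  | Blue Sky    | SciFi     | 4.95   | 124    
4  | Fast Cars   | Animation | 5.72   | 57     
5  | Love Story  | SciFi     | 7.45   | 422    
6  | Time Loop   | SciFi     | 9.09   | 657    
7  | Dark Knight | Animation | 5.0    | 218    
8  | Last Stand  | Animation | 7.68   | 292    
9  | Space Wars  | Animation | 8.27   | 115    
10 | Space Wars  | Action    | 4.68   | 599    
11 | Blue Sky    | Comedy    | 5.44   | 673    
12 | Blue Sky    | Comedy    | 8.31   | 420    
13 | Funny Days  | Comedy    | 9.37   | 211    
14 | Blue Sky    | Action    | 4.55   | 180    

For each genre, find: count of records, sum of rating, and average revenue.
SELECT genre,
       COUNT(*) as cnt,
       SUM(rating) as total_rating,
       AVG(revenue) as avg_revenue
FROM movies
GROUP BY genre

Result:
  Action: 3 records, 17.42 total rating, 470.00 avg revenue
  Animation: 4 records, 26.67 total rating, 170.50 avg revenue
  Comedy: 3 records, 23.12 total rating, 434.67 avg revenue
  SciFi: 4 records, 28.64 total rating, 458.00 avg revenue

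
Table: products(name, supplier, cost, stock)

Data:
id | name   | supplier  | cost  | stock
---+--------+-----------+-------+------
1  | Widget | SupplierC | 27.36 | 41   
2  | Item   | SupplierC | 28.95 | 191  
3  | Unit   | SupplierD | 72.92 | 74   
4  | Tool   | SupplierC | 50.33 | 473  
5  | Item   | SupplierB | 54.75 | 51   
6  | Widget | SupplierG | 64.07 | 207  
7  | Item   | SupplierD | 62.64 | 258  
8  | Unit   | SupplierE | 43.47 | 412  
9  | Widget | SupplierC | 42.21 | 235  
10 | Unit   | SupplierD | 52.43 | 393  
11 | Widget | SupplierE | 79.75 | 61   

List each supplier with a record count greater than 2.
SELECT supplier, COUNT(*) as cnt
FROM products
GROUP BY supplier
HAVING COUNT(*) > 2

Result:
  SupplierC: 4
  SupplierD: 3

Note: HAVING filters groups after aggregation, WHERE filters rows before.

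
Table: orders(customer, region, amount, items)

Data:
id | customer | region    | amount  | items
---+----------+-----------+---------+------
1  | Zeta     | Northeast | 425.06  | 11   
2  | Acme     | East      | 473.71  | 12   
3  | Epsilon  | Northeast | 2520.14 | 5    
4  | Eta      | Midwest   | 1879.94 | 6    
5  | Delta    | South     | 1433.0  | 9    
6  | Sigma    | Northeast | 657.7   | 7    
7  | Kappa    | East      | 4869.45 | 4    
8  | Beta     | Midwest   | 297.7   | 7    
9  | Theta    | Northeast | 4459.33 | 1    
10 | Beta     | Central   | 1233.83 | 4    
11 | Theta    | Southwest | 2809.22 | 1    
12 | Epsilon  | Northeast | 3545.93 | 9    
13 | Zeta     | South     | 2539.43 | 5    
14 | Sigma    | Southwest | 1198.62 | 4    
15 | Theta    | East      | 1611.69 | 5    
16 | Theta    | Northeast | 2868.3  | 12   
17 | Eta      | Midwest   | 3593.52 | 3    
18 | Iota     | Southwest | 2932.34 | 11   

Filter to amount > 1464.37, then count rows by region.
SELECT region, COUNT(*)
FROM orders
WHERE amount > 1464.37
GROUP BY region

Note: WHERE filters rows before grouping.

Result:
  East: 2
  Midwest: 2
  Northeast: 4
  South: 1
  Southwest: 2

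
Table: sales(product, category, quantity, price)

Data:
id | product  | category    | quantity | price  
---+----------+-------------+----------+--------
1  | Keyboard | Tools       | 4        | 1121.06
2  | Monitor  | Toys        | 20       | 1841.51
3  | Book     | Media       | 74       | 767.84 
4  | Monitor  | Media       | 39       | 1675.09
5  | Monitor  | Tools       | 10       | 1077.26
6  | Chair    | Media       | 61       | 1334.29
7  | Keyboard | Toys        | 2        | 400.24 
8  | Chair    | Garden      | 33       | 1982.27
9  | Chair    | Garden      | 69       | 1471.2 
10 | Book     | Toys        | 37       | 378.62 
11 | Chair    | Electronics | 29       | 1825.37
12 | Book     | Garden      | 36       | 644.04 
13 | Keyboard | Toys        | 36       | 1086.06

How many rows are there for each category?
SELECT category, COUNT(*) as count
FROM sales
GROUP BY category

Result:
  Electronics: 1
  Garden: 3
  Media: 3
  Tools: 2
  Toys: 4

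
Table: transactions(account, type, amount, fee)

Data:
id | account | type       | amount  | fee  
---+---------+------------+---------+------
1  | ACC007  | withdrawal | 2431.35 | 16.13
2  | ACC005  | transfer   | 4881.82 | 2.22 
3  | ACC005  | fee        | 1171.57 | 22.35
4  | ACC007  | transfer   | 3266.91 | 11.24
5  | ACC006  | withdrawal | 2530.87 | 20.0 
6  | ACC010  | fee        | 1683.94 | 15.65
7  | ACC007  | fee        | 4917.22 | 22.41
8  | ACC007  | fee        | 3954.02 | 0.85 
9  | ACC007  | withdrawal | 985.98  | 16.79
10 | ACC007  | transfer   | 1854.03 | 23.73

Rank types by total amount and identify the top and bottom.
SELECT type, SUM(amount)
FROM transactions
GROUP BY type
ORDER BY SUM(amount)

All groups:
  withdrawal: 5948.20
  transfer: 10002.76
  fee: 11726.75

Highest: fee (11726.75)
Lowest: withdrawal (5948.20)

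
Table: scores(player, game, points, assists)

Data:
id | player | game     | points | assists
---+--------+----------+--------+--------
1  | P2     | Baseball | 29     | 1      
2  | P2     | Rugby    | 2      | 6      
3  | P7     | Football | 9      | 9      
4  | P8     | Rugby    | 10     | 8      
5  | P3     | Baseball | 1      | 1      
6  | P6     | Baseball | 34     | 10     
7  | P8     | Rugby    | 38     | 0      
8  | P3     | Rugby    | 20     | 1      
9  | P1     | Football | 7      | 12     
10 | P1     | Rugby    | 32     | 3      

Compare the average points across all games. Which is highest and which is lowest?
SELECT game, AVG(points)
FROM scores
GROUP BY game
ORDER BY AVG(points)

All groups:
  Football: 8.00
  Rugby: 20.40
  Baseball: 21.33

Highest: Baseball (21.33)
Lowest: Football (8.00)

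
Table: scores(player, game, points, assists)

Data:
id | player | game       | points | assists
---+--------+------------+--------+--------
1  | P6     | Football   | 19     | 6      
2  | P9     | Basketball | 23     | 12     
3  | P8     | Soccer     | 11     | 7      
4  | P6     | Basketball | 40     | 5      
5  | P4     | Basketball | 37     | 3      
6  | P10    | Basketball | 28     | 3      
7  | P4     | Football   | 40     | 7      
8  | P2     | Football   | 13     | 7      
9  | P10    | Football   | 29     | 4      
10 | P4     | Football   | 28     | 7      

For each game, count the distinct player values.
SELECT game, COUNT(DISTINCT player)
FROM scores
GROUP BY game

Result:
  Basketball: 4 distinct
  Football: 4 distinct
  Soccer: 1 distinct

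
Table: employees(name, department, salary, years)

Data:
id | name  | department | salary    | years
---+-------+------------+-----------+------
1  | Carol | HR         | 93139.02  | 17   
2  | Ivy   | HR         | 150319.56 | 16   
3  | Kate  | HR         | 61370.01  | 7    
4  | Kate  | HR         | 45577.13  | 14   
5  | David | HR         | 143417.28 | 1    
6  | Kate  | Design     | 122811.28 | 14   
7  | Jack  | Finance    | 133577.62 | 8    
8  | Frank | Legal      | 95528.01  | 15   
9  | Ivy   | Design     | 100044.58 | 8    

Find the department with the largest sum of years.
SELECT department, SUM(years) as val
FROM employees
GROUP BY department
ORDER BY val DESC
LIMIT 1

Result: HR with sum(years) = 55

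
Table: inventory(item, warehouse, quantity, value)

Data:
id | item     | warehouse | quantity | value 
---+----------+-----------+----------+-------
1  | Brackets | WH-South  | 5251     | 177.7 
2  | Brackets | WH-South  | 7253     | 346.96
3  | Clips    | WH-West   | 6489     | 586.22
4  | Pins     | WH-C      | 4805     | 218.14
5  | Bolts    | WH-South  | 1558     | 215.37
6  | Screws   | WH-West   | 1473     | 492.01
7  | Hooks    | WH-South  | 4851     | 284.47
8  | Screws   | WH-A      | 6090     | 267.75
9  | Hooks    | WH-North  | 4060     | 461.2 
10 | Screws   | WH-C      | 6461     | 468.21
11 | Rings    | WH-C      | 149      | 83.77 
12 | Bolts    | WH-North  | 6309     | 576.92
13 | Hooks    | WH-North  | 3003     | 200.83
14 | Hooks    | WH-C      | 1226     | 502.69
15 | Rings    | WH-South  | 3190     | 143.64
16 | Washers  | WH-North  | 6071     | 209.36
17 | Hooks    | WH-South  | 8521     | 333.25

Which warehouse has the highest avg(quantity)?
SELECT warehouse, AVG(quantity) as val
FROM inventory
GROUP BY warehouse
ORDER BY val DESC
LIMIT 1

Result: WH-A with avg(quantity) = 6090.00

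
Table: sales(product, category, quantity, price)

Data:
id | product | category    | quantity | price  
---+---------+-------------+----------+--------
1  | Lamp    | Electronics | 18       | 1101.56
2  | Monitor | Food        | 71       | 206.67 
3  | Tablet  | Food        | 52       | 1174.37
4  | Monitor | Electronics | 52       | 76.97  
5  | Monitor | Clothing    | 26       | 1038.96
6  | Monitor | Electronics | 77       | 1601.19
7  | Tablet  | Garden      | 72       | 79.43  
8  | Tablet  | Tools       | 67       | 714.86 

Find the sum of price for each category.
SELECT category, SUM(price) as result
FROM sales
GROUP BY category

Result:
  Clothing: 1038.96
  Electronics: 2779.72
  Food: 1381.04
  Garden: 79.43
  Tools: 714.86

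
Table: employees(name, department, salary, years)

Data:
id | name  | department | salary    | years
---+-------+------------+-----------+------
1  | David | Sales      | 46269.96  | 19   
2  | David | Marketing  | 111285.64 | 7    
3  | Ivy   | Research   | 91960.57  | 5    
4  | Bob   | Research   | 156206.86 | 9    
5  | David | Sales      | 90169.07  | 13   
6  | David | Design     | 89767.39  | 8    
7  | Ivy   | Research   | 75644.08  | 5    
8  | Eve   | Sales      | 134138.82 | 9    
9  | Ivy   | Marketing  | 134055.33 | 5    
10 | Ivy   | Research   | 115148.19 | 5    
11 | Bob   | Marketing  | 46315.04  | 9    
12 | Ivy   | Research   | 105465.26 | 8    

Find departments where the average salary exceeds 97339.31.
SELECT department, AVG(salary)
FROM employees
GROUP BY department
HAVING AVG(salary) > 97339.31

Result:
  Research: avg=108884.99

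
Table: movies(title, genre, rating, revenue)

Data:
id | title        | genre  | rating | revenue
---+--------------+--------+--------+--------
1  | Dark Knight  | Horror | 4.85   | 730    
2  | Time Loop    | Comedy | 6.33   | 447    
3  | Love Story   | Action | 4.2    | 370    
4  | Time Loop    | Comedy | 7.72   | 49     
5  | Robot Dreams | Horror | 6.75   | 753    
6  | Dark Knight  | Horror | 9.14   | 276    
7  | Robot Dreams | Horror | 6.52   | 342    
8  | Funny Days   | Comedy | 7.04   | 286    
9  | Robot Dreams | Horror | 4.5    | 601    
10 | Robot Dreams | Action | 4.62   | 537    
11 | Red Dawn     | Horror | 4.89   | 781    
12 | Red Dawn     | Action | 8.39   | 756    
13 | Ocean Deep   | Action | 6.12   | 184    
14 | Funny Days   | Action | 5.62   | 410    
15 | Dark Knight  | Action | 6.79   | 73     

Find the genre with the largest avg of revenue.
SELECT genre, AVG(revenue) as val
FROM movies
GROUP BY genre
ORDER BY val DESC
LIMIT 1

Result: Horror with avg(revenue) = 580.50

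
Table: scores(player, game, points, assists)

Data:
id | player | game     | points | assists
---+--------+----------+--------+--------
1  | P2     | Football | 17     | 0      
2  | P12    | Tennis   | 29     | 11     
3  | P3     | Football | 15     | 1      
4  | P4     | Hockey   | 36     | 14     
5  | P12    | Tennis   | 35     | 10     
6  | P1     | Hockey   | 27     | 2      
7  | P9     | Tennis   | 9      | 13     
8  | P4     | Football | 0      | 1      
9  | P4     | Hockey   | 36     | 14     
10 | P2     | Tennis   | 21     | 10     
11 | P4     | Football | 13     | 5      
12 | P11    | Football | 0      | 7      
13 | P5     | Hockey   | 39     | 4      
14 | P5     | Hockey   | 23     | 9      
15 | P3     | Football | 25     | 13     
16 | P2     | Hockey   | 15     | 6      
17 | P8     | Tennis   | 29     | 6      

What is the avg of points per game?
SELECT game, AVG(points) as result
FROM scores
GROUP BY game

Result:
  Football: 11.67
  Hockey: 29.33
  Tennis: 24.60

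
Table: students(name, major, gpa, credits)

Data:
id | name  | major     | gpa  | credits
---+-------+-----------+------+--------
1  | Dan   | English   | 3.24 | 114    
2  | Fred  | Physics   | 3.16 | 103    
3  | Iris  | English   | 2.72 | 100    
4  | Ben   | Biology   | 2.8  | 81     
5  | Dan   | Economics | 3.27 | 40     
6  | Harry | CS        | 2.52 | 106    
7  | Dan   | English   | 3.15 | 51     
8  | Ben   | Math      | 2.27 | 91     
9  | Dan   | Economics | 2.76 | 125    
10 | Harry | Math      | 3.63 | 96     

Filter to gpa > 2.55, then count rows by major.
SELECT major, COUNT(*)
FROM students
WHERE gpa > 2.55
GROUP BY major

Note: WHERE filters rows before grouping.

Result:
  Biology: 1
  Economics: 2
  English: 3
  Math: 1
  Physics: 1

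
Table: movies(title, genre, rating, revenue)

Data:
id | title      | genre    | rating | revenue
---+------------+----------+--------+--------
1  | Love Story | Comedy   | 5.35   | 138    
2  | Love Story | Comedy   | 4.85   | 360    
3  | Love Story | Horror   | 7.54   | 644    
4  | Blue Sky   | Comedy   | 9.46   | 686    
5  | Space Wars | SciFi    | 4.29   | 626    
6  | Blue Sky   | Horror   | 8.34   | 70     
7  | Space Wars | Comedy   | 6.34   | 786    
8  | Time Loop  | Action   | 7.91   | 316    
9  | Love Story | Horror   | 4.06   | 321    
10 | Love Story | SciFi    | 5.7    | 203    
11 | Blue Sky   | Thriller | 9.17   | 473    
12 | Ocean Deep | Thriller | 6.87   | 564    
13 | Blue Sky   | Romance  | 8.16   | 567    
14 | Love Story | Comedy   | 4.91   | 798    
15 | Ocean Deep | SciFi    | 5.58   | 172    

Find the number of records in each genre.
SELECT genre, COUNT(*) as count
FROM movies
GROUP BY genre

Result:
  Action: 1
  Comedy: 5
  Horror: 3
  Romance: 1
  SciFi: 3
  Thriller: 2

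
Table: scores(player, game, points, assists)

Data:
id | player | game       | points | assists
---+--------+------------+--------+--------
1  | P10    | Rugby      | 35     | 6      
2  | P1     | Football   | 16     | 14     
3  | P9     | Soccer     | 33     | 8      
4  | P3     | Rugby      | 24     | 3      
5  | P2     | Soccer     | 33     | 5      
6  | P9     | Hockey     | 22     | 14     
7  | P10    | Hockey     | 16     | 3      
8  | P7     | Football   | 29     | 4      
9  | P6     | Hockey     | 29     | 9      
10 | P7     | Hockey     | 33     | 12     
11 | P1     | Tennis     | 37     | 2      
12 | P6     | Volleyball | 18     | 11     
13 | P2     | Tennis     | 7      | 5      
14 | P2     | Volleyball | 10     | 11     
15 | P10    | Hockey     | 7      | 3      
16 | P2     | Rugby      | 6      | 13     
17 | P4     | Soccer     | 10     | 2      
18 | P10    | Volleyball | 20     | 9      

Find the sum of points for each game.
SELECT game, SUM(points) as result
FROM scores
GROUP BY game

Result:
  Football: 45
  Hockey: 107
  Rugby: 65
  Soccer: 76
  Tennis: 44
  Volleyball: 48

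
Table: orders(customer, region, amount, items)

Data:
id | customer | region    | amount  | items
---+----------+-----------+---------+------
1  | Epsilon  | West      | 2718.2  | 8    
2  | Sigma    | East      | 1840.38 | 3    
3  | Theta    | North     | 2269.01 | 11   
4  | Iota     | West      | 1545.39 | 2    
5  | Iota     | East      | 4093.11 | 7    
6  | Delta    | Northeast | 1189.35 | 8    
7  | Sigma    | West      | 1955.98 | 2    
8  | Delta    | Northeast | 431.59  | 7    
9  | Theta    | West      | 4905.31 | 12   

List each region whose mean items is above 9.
SELECT region, AVG(items)
FROM orders
GROUP BY region
HAVING AVG(items) > 9

Result:
  North: avg=11.00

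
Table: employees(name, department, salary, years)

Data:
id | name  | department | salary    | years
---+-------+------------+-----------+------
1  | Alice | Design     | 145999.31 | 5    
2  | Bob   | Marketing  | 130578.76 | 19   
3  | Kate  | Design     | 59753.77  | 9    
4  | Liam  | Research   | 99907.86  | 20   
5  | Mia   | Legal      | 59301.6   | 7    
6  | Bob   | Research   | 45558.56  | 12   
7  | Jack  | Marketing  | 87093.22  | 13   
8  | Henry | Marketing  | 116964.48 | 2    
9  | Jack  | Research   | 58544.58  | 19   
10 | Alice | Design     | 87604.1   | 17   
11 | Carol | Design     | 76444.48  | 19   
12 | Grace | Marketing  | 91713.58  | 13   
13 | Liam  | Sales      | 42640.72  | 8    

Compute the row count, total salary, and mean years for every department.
SELECT department,
       COUNT(*) as cnt,
       SUM(salary) as total_salary,
       AVG(years) as avg_years
FROM employees
GROUP BY department

Result:
  Design: 4 records, 369801.66 total salary, 12.50 avg years
  Legal: 1 records, 59301.60 total salary, 7.00 avg years
  Marketing: 4 records, 426350.04 total salary, 11.75 avg years
  Research: 3 records, 204011.00 total salary, 17.00 avg years
  Sales: 1 records, 42640.72 total salary, 8.00 avg years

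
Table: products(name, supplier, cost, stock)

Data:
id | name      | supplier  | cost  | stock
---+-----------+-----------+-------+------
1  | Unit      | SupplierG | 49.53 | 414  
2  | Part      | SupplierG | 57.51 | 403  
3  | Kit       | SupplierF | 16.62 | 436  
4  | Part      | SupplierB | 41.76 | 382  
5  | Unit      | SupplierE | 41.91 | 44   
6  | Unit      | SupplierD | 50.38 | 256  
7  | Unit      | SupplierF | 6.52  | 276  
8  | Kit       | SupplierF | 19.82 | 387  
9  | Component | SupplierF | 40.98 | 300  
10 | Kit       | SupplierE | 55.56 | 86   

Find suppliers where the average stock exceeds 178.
SELECT supplier, AVG(stock)
FROM products
GROUP BY supplier
HAVING AVG(stock) > 178

Result:
  SupplierB: avg=382.00
  SupplierD: avg=256.00
  SupplierF: avg=349.75
  SupplierG: avg=408.50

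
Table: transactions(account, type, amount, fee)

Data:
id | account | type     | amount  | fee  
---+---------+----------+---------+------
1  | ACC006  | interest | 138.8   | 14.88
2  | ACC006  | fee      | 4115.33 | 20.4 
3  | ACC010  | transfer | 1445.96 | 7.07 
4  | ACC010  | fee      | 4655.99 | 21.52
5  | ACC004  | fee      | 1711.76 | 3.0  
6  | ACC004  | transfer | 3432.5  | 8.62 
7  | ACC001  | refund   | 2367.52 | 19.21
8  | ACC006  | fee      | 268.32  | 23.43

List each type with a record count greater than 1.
SELECT type, COUNT(*) as cnt
FROM transactions
GROUP BY type
HAVING COUNT(*) > 1

Result:
  fee: 4
  transfer: 2

Note: HAVING filters groups after aggregation, WHERE filters rows before.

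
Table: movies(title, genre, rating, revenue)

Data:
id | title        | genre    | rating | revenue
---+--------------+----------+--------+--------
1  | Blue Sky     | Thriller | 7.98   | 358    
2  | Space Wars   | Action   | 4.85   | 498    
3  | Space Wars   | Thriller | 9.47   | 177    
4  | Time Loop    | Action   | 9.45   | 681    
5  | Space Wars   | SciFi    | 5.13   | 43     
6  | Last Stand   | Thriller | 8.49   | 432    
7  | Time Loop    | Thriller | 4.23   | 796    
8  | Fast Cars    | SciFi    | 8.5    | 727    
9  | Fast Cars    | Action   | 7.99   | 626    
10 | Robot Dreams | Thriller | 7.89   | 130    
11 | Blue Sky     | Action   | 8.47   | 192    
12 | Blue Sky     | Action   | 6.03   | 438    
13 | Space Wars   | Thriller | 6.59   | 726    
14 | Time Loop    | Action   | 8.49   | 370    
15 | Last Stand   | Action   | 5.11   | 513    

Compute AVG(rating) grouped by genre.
SELECT genre, AVG(rating) as result
FROM movies
GROUP BY genre

Result:
  Action: 7.20
  SciFi: 6.82
  Thriller: 7.44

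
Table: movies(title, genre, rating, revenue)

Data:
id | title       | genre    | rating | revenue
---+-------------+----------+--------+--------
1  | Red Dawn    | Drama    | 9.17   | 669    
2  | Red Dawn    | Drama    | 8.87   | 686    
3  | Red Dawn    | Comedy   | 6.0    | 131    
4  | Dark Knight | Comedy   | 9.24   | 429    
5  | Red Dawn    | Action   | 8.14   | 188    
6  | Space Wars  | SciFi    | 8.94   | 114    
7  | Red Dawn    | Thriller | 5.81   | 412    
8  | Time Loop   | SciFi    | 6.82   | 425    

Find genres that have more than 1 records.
SELECT genre, COUNT(*) as cnt
FROM movies
GROUP BY genre
HAVING COUNT(*) > 1

Result:
  Comedy: 2
  Drama: 2
  SciFi: 2

Note: HAVING filters groups after aggregation, WHERE filters rows before.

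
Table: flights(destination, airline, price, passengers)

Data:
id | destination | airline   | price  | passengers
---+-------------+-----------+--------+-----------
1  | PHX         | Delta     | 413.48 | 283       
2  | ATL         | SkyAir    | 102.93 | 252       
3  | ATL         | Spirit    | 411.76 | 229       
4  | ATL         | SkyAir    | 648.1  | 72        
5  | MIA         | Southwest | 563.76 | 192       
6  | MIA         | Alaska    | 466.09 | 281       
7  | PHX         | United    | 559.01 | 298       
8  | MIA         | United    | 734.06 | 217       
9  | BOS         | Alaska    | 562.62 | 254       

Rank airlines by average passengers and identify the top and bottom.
SELECT airline, AVG(passengers)
FROM flights
GROUP BY airline
ORDER BY AVG(passengers)

All groups:
  SkyAir: 162.00
  Southwest: 192.00
  Spirit: 229.00
  United: 257.50
  Alaska: 267.50
  Delta: 283.00

Highest: Delta (283.00)
Lowest: SkyAir (162.00)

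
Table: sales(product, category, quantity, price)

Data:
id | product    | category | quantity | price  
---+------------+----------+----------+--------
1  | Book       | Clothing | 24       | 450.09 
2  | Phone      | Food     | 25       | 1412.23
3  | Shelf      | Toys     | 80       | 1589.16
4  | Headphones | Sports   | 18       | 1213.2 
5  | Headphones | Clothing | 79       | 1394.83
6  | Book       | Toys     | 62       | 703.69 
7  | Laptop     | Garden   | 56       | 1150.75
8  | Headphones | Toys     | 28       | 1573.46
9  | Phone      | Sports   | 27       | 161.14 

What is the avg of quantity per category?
SELECT category, AVG(quantity) as result
FROM sales
GROUP BY category

Result:
  Clothing: 51.50
  Food: 25.00
  Garden: 56.00
  Sports: 22.50
  Toys: 56.67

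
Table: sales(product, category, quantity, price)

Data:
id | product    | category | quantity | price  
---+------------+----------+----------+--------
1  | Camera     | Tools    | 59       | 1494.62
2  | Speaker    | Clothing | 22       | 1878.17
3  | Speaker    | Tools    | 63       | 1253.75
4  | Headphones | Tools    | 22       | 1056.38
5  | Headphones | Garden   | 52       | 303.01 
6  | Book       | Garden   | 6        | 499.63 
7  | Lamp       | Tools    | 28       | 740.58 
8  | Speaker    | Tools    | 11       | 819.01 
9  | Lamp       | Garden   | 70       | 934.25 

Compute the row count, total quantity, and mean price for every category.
SELECT category,
       COUNT(*) as cnt,
       SUM(quantity) as total_quantity,
       AVG(price) as avg_price
FROM sales
GROUP BY category

Result:
  Clothing: 1 records, 22 total quantity, 1878.17 avg price
  Garden: 3 records, 128 total quantity, 578.96 avg price
  Tools: 5 records, 183 total quantity, 1072.87 avg price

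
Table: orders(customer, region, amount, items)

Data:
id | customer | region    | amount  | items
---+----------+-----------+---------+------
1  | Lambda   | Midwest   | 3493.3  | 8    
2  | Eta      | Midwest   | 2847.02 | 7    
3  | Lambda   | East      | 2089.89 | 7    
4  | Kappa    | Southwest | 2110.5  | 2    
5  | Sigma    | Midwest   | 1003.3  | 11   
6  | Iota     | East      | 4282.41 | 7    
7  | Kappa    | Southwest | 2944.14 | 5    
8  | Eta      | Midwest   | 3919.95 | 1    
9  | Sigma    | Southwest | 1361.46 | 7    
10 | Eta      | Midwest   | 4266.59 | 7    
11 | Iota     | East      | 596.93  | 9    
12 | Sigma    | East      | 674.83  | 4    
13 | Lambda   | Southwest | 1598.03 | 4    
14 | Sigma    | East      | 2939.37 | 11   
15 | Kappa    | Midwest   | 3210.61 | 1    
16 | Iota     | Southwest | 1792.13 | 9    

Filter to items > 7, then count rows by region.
SELECT region, COUNT(*)
FROM orders
WHERE items > 7
GROUP BY region

Note: WHERE filters rows before grouping.

Result:
  East: 2
  Midwest: 2
  Southwest: 1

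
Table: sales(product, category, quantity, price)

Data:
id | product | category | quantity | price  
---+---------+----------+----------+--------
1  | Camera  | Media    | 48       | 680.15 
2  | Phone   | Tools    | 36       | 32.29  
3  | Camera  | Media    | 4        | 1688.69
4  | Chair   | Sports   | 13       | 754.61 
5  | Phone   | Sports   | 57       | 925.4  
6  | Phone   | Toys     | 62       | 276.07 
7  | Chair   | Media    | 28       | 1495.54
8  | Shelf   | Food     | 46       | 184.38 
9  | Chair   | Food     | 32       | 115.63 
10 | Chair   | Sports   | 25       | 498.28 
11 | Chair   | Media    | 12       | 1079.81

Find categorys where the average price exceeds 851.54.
SELECT category, AVG(price)
FROM sales
GROUP BY category
HAVING AVG(price) > 851.54

Result:
  Media: avg=1236.05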